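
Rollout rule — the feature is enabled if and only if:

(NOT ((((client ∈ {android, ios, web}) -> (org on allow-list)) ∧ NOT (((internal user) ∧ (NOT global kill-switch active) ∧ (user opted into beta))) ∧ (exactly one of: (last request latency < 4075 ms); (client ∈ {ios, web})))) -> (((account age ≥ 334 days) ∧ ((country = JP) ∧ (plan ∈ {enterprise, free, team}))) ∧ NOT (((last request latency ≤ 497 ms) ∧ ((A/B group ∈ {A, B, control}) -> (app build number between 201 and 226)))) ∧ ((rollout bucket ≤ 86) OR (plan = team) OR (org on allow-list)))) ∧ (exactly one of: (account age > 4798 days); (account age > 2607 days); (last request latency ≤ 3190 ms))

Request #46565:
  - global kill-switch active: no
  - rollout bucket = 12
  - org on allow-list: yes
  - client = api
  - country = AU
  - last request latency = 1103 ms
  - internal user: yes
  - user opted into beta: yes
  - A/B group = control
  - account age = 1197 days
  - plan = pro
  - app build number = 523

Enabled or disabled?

Disabled

Atomic conditions:
  client ∈ {android, ios, web}: api is not in the set → false
  org on allow-list: yes → true
  internal user: yes → true
  NOT global kill-switch active: no → true
  user opted into beta: yes → true
  last request latency < 4075 ms: 1103 < 4075 is true
  client ∈ {ios, web}: api is not in the set → false
  account age ≥ 334 days: 1197 ≥ 334 is true
  country = JP: AU == JP is false
  plan ∈ {enterprise, free, team}: pro is not in the set → false
  last request latency ≤ 497 ms: 1103 ≤ 497 is false
  A/B group ∈ {A, B, control}: control is in the set → true
  app build number between 201 and 226: 523 in [201, 226] is false
  rollout bucket ≤ 86: 12 ≤ 86 is true
  plan = team: pro == team is false
  account age > 4798 days: 1197 > 4798 is false
  account age > 2607 days: 1197 > 2607 is false
  last request latency ≤ 3190 ms: 1103 ≤ 3190 is true
Combine:
[1.1.1.1] false → true (antecedent false ⇒ implication holds) = true
[1.1.1.2.1] true AND true AND true = true
[1.1.1.2] NOT true = false
[1.1.1.3] exactly-one(true, false) = true
[1.1.1] true AND false AND true = false
[1.1] NOT false = true
[1.2.1.2] false AND false = false
[1.2.1] true AND false = false
[1.2.2.1.2] true → false = false
[1.2.2.1] false AND false = false
[1.2.2] NOT false = true
[1.2.3] true OR false OR true = true
[1.2] false AND true AND true = false
[1] true → false = false
[2] exactly-one(false, false, true) = true
[root] false AND true = false
Overall: false → disabled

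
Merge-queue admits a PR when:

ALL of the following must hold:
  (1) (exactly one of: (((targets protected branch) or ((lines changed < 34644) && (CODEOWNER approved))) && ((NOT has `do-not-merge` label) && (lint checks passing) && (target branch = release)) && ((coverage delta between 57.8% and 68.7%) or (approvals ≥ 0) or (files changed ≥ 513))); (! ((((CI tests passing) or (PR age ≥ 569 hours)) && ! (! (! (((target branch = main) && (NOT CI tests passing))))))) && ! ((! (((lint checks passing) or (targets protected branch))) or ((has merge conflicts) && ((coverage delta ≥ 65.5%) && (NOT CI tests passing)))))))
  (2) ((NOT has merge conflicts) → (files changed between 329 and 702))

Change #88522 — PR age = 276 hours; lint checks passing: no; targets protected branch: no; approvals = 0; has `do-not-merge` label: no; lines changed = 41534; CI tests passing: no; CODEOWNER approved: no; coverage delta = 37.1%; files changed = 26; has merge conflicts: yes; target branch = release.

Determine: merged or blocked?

Atomic conditions:
  targets protected branch: no → false
  lines changed < 34644: 41534 < 34644 is false
  CODEOWNER approved: no → false
  NOT has `do-not-merge` label: no → true
  lint checks passing: no → false
  target branch = release: release == release is true
  coverage delta between 57.8% and 68.7%: 37.1 in [57.8, 68.7] is false
  approvals ≥ 0: 0 ≥ 0 is true
  files changed ≥ 513: 26 ≥ 513 is false
  CI tests passing: no → false
  PR age ≥ 569 hours: 276 ≥ 569 is false
  target branch = main: release == main is false
  NOT CI tests passing: no → true
  has merge conflicts: yes → true
  coverage delta ≥ 65.5%: 37.1 ≥ 65.5 is false
  NOT has merge conflicts: yes → false
  files changed between 329 and 702: 26 in [329, 702] is false
Combine:
[1.1.1.2] false AND false = false
[1.1.1] false OR false = false
[1.1.2] true AND false AND true = false
[1.1.3] false OR true OR false = true
[1.1] false AND false AND true = false
[1.2.1.1.1] false OR false = false
[1.2.1.1.2.1.1.1] false AND true = false
[1.2.1.1.2.1.1] NOT false = true
[1.2.1.1.2.1] NOT true = false
[1.2.1.1.2] NOT false = true
[1.2.1.1] false AND true = false
[1.2.1] NOT false = true
[1.2.2.1.1.1] false OR false = false
[1.2.2.1.1] NOT false = true
[1.2.2.1.2.2] false AND true = false
[1.2.2.1.2] true AND false = false
[1.2.2.1] true OR false = true
[1.2.2] NOT true = false
[1.2] true AND false = false
[1] exactly-one(false, false) = false
[2] false → false (antecedent false ⇒ implication holds) = true
[root] false AND true = false
Overall: false → blocked

Blocked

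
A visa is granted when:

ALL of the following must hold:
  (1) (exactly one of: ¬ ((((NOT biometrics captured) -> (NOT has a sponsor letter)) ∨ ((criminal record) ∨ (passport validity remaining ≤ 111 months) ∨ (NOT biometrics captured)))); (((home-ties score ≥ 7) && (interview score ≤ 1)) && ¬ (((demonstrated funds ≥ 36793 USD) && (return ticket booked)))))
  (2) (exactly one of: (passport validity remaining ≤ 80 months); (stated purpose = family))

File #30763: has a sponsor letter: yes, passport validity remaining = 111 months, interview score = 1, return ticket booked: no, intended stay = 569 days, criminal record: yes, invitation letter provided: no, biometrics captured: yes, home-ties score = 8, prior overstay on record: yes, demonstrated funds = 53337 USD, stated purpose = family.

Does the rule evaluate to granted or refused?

Atomic conditions:
  NOT biometrics captured: yes → false
  NOT has a sponsor letter: yes → false
  criminal record: yes → true
  passport validity remaining ≤ 111 months: 111 ≤ 111 is true
  home-ties score ≥ 7: 8 ≥ 7 is true
  interview score ≤ 1: 1 ≤ 1 is true
  demonstrated funds ≥ 36793 USD: 53337 ≥ 36793 is true
  return ticket booked: no → false
  passport validity remaining ≤ 80 months: 111 ≤ 80 is false
  stated purpose = family: family == family is true
Combine:
[1.1.1.1] false → false (antecedent false ⇒ implication holds) = true
[1.1.1.2] true OR true OR false = true
[1.1.1] true OR true = true
[1.1] NOT true = false
[1.2.1] true AND true = true
[1.2.2.1] true AND false = false
[1.2.2] NOT false = true
[1.2] true AND true = true
[1] exactly-one(false, true) = true
[2] exactly-one(false, true) = true
[root] true AND true = true
Overall: true → granted

Granted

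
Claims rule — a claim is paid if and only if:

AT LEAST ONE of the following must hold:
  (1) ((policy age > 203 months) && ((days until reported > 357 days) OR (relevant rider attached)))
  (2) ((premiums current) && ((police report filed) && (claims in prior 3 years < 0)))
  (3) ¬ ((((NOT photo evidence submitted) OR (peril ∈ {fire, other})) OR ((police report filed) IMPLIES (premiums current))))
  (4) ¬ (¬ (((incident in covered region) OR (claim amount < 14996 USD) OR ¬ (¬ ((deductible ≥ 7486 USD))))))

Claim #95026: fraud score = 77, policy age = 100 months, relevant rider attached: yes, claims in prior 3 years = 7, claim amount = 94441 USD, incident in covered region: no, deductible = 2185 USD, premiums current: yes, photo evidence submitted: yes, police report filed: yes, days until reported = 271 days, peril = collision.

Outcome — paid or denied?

Atomic conditions:
  policy age > 203 months: 100 > 203 is false
  days until reported > 357 days: 271 > 357 is false
  relevant rider attached: yes → true
  premiums current: yes → true
  police report filed: yes → true
  claims in prior 3 years < 0: 7 < 0 is false
  NOT photo evidence submitted: yes → false
  peril ∈ {fire, other}: collision is not in the set → false
  incident in covered region: no → false
  claim amount < 14996 USD: 94441 < 14996 is false
  deductible ≥ 7486 USD: 2185 ≥ 7486 is false
Combine:
[1.2] false OR true = true
[1] false AND true = false
[2.2] true AND false = false
[2] true AND false = false
[3.1.1] false OR false = false
[3.1.2] true → true = true
[3.1] false OR true = true
[3] NOT true = false
[4.1.1.3.1] NOT false = true
[4.1.1.3] NOT true = false
[4.1.1] false OR false OR false = false
[4.1] NOT false = true
[4] NOT true = false
[root] false OR false OR false OR false = false
Overall: false → denied

Denied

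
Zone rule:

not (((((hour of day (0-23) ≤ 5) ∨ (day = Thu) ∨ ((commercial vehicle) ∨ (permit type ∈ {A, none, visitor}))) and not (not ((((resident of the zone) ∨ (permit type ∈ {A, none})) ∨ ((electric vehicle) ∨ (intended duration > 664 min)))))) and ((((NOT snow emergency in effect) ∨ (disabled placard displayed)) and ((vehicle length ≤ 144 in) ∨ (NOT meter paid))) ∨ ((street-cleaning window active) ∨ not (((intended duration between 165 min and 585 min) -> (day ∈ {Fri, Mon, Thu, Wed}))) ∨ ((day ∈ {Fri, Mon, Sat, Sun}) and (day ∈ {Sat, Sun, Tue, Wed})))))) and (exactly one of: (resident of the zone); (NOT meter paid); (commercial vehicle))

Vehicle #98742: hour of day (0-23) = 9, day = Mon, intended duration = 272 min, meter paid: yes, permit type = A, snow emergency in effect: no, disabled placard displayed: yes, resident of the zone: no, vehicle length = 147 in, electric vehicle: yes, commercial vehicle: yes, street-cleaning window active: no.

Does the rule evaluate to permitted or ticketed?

Permitted

Atomic conditions:
  hour of day (0-23) ≤ 5: 9 ≤ 5 is false
  day = Thu: Mon == Thu is false
  commercial vehicle: yes → true
  permit type ∈ {A, none, visitor}: A is in the set → true
  resident of the zone: no → false
  permit type ∈ {A, none}: A is in the set → true
  electric vehicle: yes → true
  intended duration > 664 min: 272 > 664 is false
  NOT snow emergency in effect: no → true
  disabled placard displayed: yes → true
  vehicle length ≤ 144 in: 147 ≤ 144 is false
  NOT meter paid: yes → false
  street-cleaning window active: no → false
  intended duration between 165 min and 585 min: 272 in [165, 585] is true
  day ∈ {Fri, Mon, Thu, Wed}: Mon is in the set → true
  day ∈ {Fri, Mon, Sat, Sun}: Mon is in the set → true
  day ∈ {Sat, Sun, Tue, Wed}: Mon is not in the set → false
Combine:
[1.1.1.1.3] true OR true = true
[1.1.1.1] false OR false OR true = true
[1.1.1.2.1.1.1] false OR true = true
[1.1.1.2.1.1.2] true OR false = true
[1.1.1.2.1.1] true OR true = true
[1.1.1.2.1] NOT true = false
[1.1.1.2] NOT false = true
[1.1.1] true AND true = true
[1.1.2.1.1] true OR true = true
[1.1.2.1.2] false OR false = false
[1.1.2.1] true AND false = false
[1.1.2.2.2.1] true → true = true
[1.1.2.2.2] NOT true = false
[1.1.2.2.3] true AND false = false
[1.1.2.2] false OR false OR false = false
[1.1.2] false OR false = false
[1.1] true AND false = false
[1] NOT false = true
[2] exactly-one(false, false, true) = true
[root] true AND true = true
Overall: true → permitted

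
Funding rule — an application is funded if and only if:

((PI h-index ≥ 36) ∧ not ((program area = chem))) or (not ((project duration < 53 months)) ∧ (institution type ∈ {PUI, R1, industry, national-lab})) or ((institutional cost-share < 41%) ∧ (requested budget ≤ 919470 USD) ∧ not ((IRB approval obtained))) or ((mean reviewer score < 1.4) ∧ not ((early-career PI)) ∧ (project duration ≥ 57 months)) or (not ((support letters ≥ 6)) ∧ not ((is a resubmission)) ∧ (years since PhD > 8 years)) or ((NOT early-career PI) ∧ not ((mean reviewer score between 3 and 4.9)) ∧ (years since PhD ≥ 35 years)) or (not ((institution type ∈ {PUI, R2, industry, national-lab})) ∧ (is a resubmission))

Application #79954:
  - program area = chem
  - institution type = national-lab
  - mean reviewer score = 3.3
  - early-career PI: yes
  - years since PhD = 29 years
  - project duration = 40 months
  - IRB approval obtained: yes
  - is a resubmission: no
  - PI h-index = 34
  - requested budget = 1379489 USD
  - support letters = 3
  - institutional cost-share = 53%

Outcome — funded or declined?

Funded

Atomic conditions:
  PI h-index ≥ 36: 34 ≥ 36 is false
  program area = chem: chem == chem is true
  project duration < 53 months: 40 < 53 is true
  institution type ∈ {PUI, R1, industry, national-lab}: national-lab is in the set → true
  institutional cost-share < 41%: 53 < 41 is false
  requested budget ≤ 919470 USD: 1379489 ≤ 919470 is false
  IRB approval obtained: yes → true
  mean reviewer score < 1.4: 3.3 < 1.4 is false
  early-career PI: yes → true
  project duration ≥ 57 months: 40 ≥ 57 is false
  support letters ≥ 6: 3 ≥ 6 is false
  is a resubmission: no → false
  years since PhD > 8 years: 29 > 8 is true
  NOT early-career PI: yes → false
  mean reviewer score between 3 and 4.9: 3.3 in [3, 4.9] is true
  years since PhD ≥ 35 years: 29 ≥ 35 is false
  institution type ∈ {PUI, R2, industry, national-lab}: national-lab is in the set → true
Combine:
[1.2] NOT true = false
[1] false AND false = false
[2.1] NOT true = false
[2] false AND true = false
[3.3] NOT true = false
[3] false AND false AND false = false
[4.2] NOT true = false
[4] false AND false AND false = false
[5.1] NOT false = true
[5.2] NOT false = true
[5] true AND true AND true = true
[6.2] NOT true = false
[6] false AND false AND false = false
[7.1] NOT true = false
[7] false AND false = false
[root] false OR false OR false OR false OR true OR false OR false = true
Overall: true → funded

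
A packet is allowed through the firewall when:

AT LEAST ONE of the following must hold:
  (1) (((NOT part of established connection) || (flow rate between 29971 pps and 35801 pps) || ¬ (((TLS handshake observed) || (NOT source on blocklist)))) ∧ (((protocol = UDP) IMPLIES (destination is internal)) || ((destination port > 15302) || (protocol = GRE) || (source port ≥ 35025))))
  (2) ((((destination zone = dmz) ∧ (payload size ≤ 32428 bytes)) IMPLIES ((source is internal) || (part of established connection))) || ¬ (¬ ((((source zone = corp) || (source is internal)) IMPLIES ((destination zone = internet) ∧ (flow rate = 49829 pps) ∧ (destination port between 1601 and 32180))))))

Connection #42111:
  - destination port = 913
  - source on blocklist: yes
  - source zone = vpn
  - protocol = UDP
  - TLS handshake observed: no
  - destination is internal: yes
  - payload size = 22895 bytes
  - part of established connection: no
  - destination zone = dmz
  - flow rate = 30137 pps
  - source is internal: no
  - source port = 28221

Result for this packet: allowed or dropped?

Atomic conditions:
  NOT part of established connection: no → true
  flow rate between 29971 pps and 35801 pps: 30137 in [29971, 35801] is true
  TLS handshake observed: no → false
  NOT source on blocklist: yes → false
  protocol = UDP: UDP == UDP is true
  destination is internal: yes → true
  destination port > 15302: 913 > 15302 is false
  protocol = GRE: UDP == GRE is false
  source port ≥ 35025: 28221 ≥ 35025 is false
  destination zone = dmz: dmz == dmz is true
  payload size ≤ 32428 bytes: 22895 ≤ 32428 is true
  source is internal: no → false
  part of established connection: no → false
  source zone = corp: vpn == corp is false
  destination zone = internet: dmz == internet is false
  flow rate = 49829 pps: 30137 == 49829 is false
  destination port between 1601 and 32180: 913 in [1601, 32180] is false
Combine:
[1.1.3.1] false OR false = false
[1.1.3] NOT false = true
[1.1] true OR true OR true = true
[1.2.1] true → true = true
[1.2.2] false OR false OR false = false
[1.2] true OR false = true
[1] true AND true = true
[2.1.1] true AND true = true
[2.1.2] false OR false = false
[2.1] true → false = false
[2.2.1.1.1] false OR false = false
[2.2.1.1.2] false AND false AND false = false
[2.2.1.1] false → false (antecedent false ⇒ implication holds) = true
[2.2.1] NOT true = false
[2.2] NOT false = true
[2] false OR true = true
[root] true OR true = true
Overall: true → allowed

Allowed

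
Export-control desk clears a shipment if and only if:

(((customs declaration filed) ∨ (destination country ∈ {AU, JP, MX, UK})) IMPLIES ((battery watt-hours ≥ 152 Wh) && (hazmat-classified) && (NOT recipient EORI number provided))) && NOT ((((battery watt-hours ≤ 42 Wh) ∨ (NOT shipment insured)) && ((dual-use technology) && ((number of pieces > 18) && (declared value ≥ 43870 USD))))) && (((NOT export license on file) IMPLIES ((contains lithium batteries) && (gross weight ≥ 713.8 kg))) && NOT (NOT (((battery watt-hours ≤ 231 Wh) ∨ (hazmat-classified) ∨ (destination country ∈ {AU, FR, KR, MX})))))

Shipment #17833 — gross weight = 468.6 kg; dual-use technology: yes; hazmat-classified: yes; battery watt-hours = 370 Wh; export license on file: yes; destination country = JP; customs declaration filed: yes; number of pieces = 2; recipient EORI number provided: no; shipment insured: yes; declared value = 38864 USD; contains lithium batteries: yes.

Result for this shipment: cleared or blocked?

Atomic conditions:
  customs declaration filed: yes → true
  destination country ∈ {AU, JP, MX, UK}: JP is in the set → true
  battery watt-hours ≥ 152 Wh: 370 ≥ 152 is true
  hazmat-classified: yes → true
  NOT recipient EORI number provided: no → true
  battery watt-hours ≤ 42 Wh: 370 ≤ 42 is false
  NOT shipment insured: yes → false
  dual-use technology: yes → true
  number of pieces > 18: 2 > 18 is false
  declared value ≥ 43870 USD: 38864 ≥ 43870 is false
  NOT export license on file: yes → false
  contains lithium batteries: yes → true
  gross weight ≥ 713.8 kg: 468.6 ≥ 713.8 is false
  battery watt-hours ≤ 231 Wh: 370 ≤ 231 is false
  destination country ∈ {AU, FR, KR, MX}: JP is not in the set → false
Combine:
[1.1] true OR true = true
[1.2] true AND true AND true = true
[1] true → true = true
[2.1.1] false OR false = false
[2.1.2.2] false AND false = false
[2.1.2] true AND false = false
[2.1] false AND false = false
[2] NOT false = true
[3.1.2] true AND false = false
[3.1] false → false (antecedent false ⇒ implication holds) = true
[3.2.1.1] false OR true OR false = true
[3.2.1] NOT true = false
[3.2] NOT false = true
[3] true AND true = true
[root] true AND true AND true = true
Overall: true → cleared

Cleared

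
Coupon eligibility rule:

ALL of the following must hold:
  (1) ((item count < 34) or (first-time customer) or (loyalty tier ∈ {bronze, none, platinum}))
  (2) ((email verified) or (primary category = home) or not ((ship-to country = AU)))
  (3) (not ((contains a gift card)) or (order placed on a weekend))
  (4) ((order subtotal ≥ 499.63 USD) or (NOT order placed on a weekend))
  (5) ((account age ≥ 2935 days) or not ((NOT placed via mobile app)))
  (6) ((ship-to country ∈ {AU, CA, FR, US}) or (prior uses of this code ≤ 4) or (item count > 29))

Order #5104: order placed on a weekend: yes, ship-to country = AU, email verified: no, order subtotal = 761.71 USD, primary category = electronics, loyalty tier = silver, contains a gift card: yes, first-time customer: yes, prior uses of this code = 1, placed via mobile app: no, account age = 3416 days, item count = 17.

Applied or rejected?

Rejected

Atomic conditions:
  item count < 34: 17 < 34 is true
  first-time customer: yes → true
  loyalty tier ∈ {bronze, none, platinum}: silver is not in the set → false
  email verified: no → false
  primary category = home: electronics == home is false
  ship-to country = AU: AU == AU is true
  contains a gift card: yes → true
  order placed on a weekend: yes → true
  order subtotal ≥ 499.63 USD: 761.71 ≥ 499.63 is true
  NOT order placed on a weekend: yes → false
  account age ≥ 2935 days: 3416 ≥ 2935 is true
  NOT placed via mobile app: no → true
  ship-to country ∈ {AU, CA, FR, US}: AU is in the set → true
  prior uses of this code ≤ 4: 1 ≤ 4 is true
  item count > 29: 17 > 29 is false
Combine:
[1] true OR true OR false = true
[2.3] NOT true = false
[2] false OR false OR false = false
[3.1] NOT true = false
[3] false OR true = true
[4] true OR false = true
[5.2] NOT true = false
[5] true OR false = true
[6] true OR true OR false = true
[root] true AND false AND true AND true AND true AND true = false
Overall: false → rejected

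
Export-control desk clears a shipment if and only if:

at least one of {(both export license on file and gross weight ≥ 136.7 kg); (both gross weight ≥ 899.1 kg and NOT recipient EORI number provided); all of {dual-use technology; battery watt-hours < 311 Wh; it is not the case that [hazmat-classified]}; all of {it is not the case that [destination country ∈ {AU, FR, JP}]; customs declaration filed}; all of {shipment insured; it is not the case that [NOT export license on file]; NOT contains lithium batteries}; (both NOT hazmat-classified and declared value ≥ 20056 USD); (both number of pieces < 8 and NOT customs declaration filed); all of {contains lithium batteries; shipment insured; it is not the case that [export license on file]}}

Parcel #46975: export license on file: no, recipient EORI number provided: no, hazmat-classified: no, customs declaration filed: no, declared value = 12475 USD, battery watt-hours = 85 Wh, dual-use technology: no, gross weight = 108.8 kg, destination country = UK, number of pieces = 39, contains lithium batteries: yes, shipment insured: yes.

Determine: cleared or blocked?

Cleared

Atomic conditions:
  export license on file: no → false
  gross weight ≥ 136.7 kg: 108.8 ≥ 136.7 is false
  gross weight ≥ 899.1 kg: 108.8 ≥ 899.1 is false
  NOT recipient EORI number provided: no → true
  dual-use technology: no → false
  battery watt-hours < 311 Wh: 85 < 311 is true
  hazmat-classified: no → false
  destination country ∈ {AU, FR, JP}: UK is not in the set → false
  customs declaration filed: no → false
  shipment insured: yes → true
  NOT export license on file: no → true
  NOT contains lithium batteries: yes → false
  NOT hazmat-classified: no → true
  declared value ≥ 20056 USD: 12475 ≥ 20056 is false
  number of pieces < 8: 39 < 8 is false
  NOT customs declaration filed: no → true
  contains lithium batteries: yes → true
Combine:
[1] false AND false = false
[2] false AND true = false
[3.3] NOT false = true
[3] false AND true AND true = false
[4.1] NOT false = true
[4] true AND false = false
[5.2] NOT true = false
[5] true AND false AND false = false
[6] true AND false = false
[7] false AND true = false
[8.3] NOT false = true
[8] true AND true AND true = true
[root] false OR false OR false OR false OR false OR false OR false OR true = true
Overall: true → cleared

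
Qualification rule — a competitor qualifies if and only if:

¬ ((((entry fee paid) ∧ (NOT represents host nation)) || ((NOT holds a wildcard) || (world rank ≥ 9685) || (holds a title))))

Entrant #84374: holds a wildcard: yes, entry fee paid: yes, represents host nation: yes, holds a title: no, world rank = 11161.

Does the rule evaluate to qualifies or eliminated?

Eliminated

Atomic conditions:
  entry fee paid: yes → true
  NOT represents host nation: yes → false
  NOT holds a wildcard: yes → false
  world rank ≥ 9685: 11161 ≥ 9685 is true
  holds a title: no → false
Combine:
[1.1] true AND false = false
[1.2] false OR true OR false = true
[1] false OR true = true
[root] NOT true = false
Overall: false → eliminated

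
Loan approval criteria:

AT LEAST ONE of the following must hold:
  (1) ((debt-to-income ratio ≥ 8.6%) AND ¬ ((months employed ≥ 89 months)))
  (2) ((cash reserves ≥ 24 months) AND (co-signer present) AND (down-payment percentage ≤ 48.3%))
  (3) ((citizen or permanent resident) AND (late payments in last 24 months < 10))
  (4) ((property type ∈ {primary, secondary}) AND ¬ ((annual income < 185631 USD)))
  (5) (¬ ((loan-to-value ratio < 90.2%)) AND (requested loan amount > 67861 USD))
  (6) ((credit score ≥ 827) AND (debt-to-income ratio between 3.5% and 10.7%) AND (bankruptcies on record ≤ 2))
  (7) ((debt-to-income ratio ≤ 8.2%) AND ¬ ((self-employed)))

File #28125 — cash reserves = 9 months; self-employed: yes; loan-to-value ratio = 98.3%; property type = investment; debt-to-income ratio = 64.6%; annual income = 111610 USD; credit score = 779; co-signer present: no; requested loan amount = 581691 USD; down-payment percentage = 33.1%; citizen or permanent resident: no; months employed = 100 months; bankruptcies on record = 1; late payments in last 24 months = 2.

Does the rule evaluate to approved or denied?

Approved

Atomic conditions:
  debt-to-income ratio ≥ 8.6%: 64.6 ≥ 8.6 is true
  months employed ≥ 89 months: 100 ≥ 89 is true
  cash reserves ≥ 24 months: 9 ≥ 24 is false
  co-signer present: no → false
  down-payment percentage ≤ 48.3%: 33.1 ≤ 48.3 is true
  citizen or permanent resident: no → false
  late payments in last 24 months < 10: 2 < 10 is true
  property type ∈ {primary, secondary}: investment is not in the set → false
  annual income < 185631 USD: 111610 < 185631 is true
  loan-to-value ratio < 90.2%: 98.3 < 90.2 is false
  requested loan amount > 67861 USD: 581691 > 67861 is true
  credit score ≥ 827: 779 ≥ 827 is false
  debt-to-income ratio between 3.5% and 10.7%: 64.6 in [3.5, 10.7] is false
  bankruptcies on record ≤ 2: 1 ≤ 2 is true
  debt-to-income ratio ≤ 8.2%: 64.6 ≤ 8.2 is false
  self-employed: yes → true
Combine:
[1.2] NOT true = false
[1] true AND false = false
[2] false AND false AND true = false
[3] false AND true = false
[4.2] NOT true = false
[4] false AND false = false
[5.1] NOT false = true
[5] true AND true = true
[6] false AND false AND true = false
[7.2] NOT true = false
[7] false AND false = false
[root] false OR false OR false OR false OR true OR false OR false = true
Overall: true → approved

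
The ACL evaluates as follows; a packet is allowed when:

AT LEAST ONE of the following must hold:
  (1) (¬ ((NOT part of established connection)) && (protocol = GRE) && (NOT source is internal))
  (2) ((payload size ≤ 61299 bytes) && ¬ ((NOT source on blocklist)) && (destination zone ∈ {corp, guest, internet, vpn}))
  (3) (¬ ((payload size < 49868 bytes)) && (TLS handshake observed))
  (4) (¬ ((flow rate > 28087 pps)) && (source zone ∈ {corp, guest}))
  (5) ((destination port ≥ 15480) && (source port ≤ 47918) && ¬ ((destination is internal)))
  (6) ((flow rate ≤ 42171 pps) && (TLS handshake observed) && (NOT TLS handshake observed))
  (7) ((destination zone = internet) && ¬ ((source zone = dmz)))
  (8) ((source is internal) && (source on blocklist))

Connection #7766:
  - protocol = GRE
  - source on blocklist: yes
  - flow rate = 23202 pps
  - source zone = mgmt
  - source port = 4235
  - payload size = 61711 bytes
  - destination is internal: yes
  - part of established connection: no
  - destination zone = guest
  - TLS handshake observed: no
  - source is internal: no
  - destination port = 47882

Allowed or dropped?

Dropped

Atomic conditions:
  NOT part of established connection: no → true
  protocol = GRE: GRE == GRE is true
  NOT source is internal: no → true
  payload size ≤ 61299 bytes: 61711 ≤ 61299 is false
  NOT source on blocklist: yes → false
  destination zone ∈ {corp, guest, internet, vpn}: guest is in the set → true
  payload size < 49868 bytes: 61711 < 49868 is false
  TLS handshake observed: no → false
  flow rate > 28087 pps: 23202 > 28087 is false
  source zone ∈ {corp, guest}: mgmt is not in the set → false
  destination port ≥ 15480: 47882 ≥ 15480 is true
  source port ≤ 47918: 4235 ≤ 47918 is true
  destination is internal: yes → true
  flow rate ≤ 42171 pps: 23202 ≤ 42171 is true
  NOT TLS handshake observed: no → true
  destination zone = internet: guest == internet is false
  source zone = dmz: mgmt == dmz is false
  source is internal: no → false
  source on blocklist: yes → true
Combine:
[1.1] NOT true = false
[1] false AND true AND true = false
[2.2] NOT false = true
[2] false AND true AND true = false
[3.1] NOT false = true
[3] true AND false = false
[4.1] NOT false = true
[4] true AND false = false
[5.3] NOT true = false
[5] true AND true AND false = false
[6] true AND false AND true = false
[7.2] NOT false = true
[7] false AND true = false
[8] false AND true = false
[root] false OR false OR false OR false OR false OR false OR false OR false = false
Overall: false → dropped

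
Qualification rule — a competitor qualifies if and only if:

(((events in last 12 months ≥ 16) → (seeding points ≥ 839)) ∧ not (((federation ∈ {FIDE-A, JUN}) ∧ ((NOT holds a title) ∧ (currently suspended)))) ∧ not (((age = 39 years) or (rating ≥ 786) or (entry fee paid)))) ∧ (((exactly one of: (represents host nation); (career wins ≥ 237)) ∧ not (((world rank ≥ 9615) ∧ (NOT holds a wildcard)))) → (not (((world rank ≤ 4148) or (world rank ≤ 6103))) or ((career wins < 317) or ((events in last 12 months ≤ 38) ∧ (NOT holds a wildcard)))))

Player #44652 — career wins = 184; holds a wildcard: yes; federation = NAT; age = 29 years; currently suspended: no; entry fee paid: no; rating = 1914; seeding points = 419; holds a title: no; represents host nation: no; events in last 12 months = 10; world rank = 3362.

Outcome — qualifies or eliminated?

Eliminated

Atomic conditions:
  events in last 12 months ≥ 16: 10 ≥ 16 is false
  seeding points ≥ 839: 419 ≥ 839 is false
  federation ∈ {FIDE-A, JUN}: NAT is not in the set → false
  NOT holds a title: no → true
  currently suspended: no → false
  age = 39 years: 29 == 39 is false
  rating ≥ 786: 1914 ≥ 786 is true
  entry fee paid: no → false
  represents host nation: no → false
  career wins ≥ 237: 184 ≥ 237 is false
  world rank ≥ 9615: 3362 ≥ 9615 is false
  NOT holds a wildcard: yes → false
  world rank ≤ 4148: 3362 ≤ 4148 is true
  world rank ≤ 6103: 3362 ≤ 6103 is true
  career wins < 317: 184 < 317 is true
  events in last 12 months ≤ 38: 10 ≤ 38 is true
Combine:
[1.1] false → false (antecedent false ⇒ implication holds) = true
[1.2.1.2] true AND false = false
[1.2.1] false AND false = false
[1.2] NOT false = true
[1.3.1] false OR true OR false = true
[1.3] NOT true = false
[1] true AND true AND false = false
[2.1.1] exactly-one(false, false) = false
[2.1.2.1] false AND false = false
[2.1.2] NOT false = true
[2.1] false AND true = false
[2.2.1.1] true OR true = true
[2.2.1] NOT true = false
[2.2.2.2] true AND false = false
[2.2.2] true OR false = true
[2.2] false OR true = true
[2] false → true (antecedent false ⇒ implication holds) = true
[root] false AND true = false
Overall: false → eliminated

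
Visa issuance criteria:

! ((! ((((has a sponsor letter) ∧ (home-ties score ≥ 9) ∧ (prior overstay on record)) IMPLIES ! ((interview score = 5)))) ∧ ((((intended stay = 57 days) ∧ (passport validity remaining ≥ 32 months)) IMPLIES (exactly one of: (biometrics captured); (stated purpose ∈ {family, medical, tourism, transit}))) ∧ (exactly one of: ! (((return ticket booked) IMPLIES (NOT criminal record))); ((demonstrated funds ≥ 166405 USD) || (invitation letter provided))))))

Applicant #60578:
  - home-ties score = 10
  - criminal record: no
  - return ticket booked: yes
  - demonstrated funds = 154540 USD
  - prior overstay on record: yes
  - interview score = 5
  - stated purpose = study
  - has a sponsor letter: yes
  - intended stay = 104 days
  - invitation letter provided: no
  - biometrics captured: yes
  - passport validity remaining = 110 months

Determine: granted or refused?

Granted

Atomic conditions:
  has a sponsor letter: yes → true
  home-ties score ≥ 9: 10 ≥ 9 is true
  prior overstay on record: yes → true
  interview score = 5: 5 == 5 is true
  intended stay = 57 days: 104 == 57 is false
  passport validity remaining ≥ 32 months: 110 ≥ 32 is true
  biometrics captured: yes → true
  stated purpose ∈ {family, medical, tourism, transit}: study is not in the set → false
  return ticket booked: yes → true
  NOT criminal record: no → true
  demonstrated funds ≥ 166405 USD: 154540 ≥ 166405 is false
  invitation letter provided: no → false
Combine:
[1.1.1.1] true AND true AND true = true
[1.1.1.2] NOT true = false
[1.1.1] true → false = false
[1.1] NOT false = true
[1.2.1.1] false AND true = false
[1.2.1.2] exactly-one(true, false) = true
[1.2.1] false → true (antecedent false ⇒ implication holds) = true
[1.2.2.1.1] true → true = true
[1.2.2.1] NOT true = false
[1.2.2.2] false OR false = false
[1.2.2] exactly-one(false, false) = false
[1.2] true AND false = false
[1] true AND false = false
[root] NOT false = true
Overall: true → granted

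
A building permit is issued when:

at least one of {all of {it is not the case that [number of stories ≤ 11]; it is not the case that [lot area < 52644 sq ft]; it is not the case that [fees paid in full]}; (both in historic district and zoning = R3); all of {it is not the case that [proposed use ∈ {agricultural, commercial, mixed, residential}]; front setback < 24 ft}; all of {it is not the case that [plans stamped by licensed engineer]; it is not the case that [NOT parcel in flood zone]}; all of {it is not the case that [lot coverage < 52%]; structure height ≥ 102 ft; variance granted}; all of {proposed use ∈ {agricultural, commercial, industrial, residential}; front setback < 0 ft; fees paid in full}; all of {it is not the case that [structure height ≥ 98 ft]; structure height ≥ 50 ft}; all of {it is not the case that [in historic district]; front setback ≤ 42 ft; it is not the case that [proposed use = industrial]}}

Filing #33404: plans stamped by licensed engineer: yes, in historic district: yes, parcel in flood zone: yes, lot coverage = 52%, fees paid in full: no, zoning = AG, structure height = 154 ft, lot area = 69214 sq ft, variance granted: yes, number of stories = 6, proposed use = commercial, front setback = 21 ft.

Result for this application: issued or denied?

Atomic conditions:
  number of stories ≤ 11: 6 ≤ 11 is true
  lot area < 52644 sq ft: 69214 < 52644 is false
  fees paid in full: no → false
  in historic district: yes → true
  zoning = R3: AG == R3 is false
  proposed use ∈ {agricultural, commercial, mixed, residential}: commercial is in the set → true
  front setback < 24 ft: 21 < 24 is true
  plans stamped by licensed engineer: yes → true
  NOT parcel in flood zone: yes → false
  lot coverage < 52%: 52 < 52 is false
  structure height ≥ 102 ft: 154 ≥ 102 is true
  variance granted: yes → true
  proposed use ∈ {agricultural, commercial, industrial, residential}: commercial is in the set → true
  front setback < 0 ft: 21 < 0 is false
  structure height ≥ 98 ft: 154 ≥ 98 is true
  structure height ≥ 50 ft: 154 ≥ 50 is true
  front setback ≤ 42 ft: 21 ≤ 42 is true
  proposed use = industrial: commercial == industrial is false
Combine:
[1.1] NOT true = false
[1.2] NOT false = true
[1.3] NOT false = true
[1] false AND true AND true = false
[2] true AND false = false
[3.1] NOT true = false
[3] false AND true = false
[4.1] NOT true = false
[4.2] NOT false = true
[4] false AND true = false
[5.1] NOT false = true
[5] true AND true AND true = true
[6] true AND false AND false = false
[7.1] NOT true = false
[7] false AND true = false
[8.1] NOT true = false
[8.3] NOT false = true
[8] false AND true AND true = false
[root] false OR false OR false OR false OR true OR false OR false OR false = true
Overall: true → issued

Issued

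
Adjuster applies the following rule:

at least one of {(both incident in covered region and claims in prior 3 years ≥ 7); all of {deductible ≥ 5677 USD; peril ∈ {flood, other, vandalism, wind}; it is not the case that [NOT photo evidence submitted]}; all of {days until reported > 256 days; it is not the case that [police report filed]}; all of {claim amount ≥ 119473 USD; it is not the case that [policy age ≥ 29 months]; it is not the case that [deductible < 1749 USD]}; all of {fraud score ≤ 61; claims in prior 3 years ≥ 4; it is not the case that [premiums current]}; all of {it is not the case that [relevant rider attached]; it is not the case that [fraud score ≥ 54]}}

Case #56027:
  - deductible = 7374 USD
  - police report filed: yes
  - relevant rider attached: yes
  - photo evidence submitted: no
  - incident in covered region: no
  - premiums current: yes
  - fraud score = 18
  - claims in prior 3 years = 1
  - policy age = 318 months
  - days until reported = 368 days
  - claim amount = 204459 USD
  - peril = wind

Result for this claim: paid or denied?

Denied

Atomic conditions:
  incident in covered region: no → false
  claims in prior 3 years ≥ 7: 1 ≥ 7 is false
  deductible ≥ 5677 USD: 7374 ≥ 5677 is true
  peril ∈ {flood, other, vandalism, wind}: wind is in the set → true
  NOT photo evidence submitted: no → true
  days until reported > 256 days: 368 > 256 is true
  police report filed: yes → true
  claim amount ≥ 119473 USD: 204459 ≥ 119473 is true
  policy age ≥ 29 months: 318 ≥ 29 is true
  deductible < 1749 USD: 7374 < 1749 is false
  fraud score ≤ 61: 18 ≤ 61 is true
  claims in prior 3 years ≥ 4: 1 ≥ 4 is false
  premiums current: yes → true
  relevant rider attached: yes → true
  fraud score ≥ 54: 18 ≥ 54 is false
Combine:
[1] false AND false = false
[2.3] NOT true = false
[2] true AND true AND false = false
[3.2] NOT true = false
[3] true AND false = false
[4.2] NOT true = false
[4.3] NOT false = true
[4] true AND false AND true = false
[5.3] NOT true = false
[5] true AND false AND false = false
[6.1] NOT true = false
[6.2] NOT false = true
[6] false AND true = false
[root] false OR false OR false OR false OR false OR false = false
Overall: false → denied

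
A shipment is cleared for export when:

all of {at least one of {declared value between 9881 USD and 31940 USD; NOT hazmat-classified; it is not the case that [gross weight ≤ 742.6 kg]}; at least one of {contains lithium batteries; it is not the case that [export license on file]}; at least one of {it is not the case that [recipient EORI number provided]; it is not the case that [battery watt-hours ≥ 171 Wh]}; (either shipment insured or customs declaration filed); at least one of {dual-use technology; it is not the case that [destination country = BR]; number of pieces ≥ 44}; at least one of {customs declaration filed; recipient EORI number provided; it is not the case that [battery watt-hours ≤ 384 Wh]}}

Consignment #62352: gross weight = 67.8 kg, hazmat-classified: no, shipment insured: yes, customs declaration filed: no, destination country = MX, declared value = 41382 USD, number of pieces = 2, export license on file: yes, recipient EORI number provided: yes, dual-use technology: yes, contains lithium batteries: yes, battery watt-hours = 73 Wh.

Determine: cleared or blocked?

Atomic conditions:
  declared value between 9881 USD and 31940 USD: 41382 in [9881, 31940] is false
  NOT hazmat-classified: no → true
  gross weight ≤ 742.6 kg: 67.8 ≤ 742.6 is true
  contains lithium batteries: yes → true
  export license on file: yes → true
  recipient EORI number provided: yes → true
  battery watt-hours ≥ 171 Wh: 73 ≥ 171 is false
  shipment insured: yes → true
  customs declaration filed: no → false
  dual-use technology: yes → true
  destination country = BR: MX == BR is false
  number of pieces ≥ 44: 2 ≥ 44 is false
  battery watt-hours ≤ 384 Wh: 73 ≤ 384 is true
Combine:
[1.3] NOT true = false
[1] false OR true OR false = true
[2.2] NOT true = false
[2] true OR false = true
[3.1] NOT true = false
[3.2] NOT false = true
[3] false OR true = true
[4] true OR false = true
[5.2] NOT false = true
[5] true OR true OR false = true
[6.3] NOT true = false
[6] false OR true OR false = true
[root] true AND true AND true AND true AND true AND true = true
Overall: true → cleared

Cleared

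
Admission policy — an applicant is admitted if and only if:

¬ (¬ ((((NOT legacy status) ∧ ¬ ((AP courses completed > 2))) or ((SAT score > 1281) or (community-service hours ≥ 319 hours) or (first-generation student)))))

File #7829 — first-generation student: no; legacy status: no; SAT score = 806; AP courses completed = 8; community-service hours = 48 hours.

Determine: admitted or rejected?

Atomic conditions:
  NOT legacy status: no → true
  AP courses completed > 2: 8 > 2 is true
  SAT score > 1281: 806 > 1281 is false
  community-service hours ≥ 319 hours: 48 ≥ 319 is false
  first-generation student: no → false
Combine:
[1.1.1.2] NOT true = false
[1.1.1] true AND false = false
[1.1.2] false OR false OR false = false
[1.1] false OR false = false
[1] NOT false = true
[root] NOT true = false
Overall: false → rejected

Rejected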